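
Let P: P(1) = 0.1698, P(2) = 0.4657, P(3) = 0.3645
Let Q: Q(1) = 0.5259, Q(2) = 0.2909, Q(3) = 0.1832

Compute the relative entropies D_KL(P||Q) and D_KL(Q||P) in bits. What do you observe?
D_KL(P||Q) = 0.4010 bits, D_KL(Q||P) = 0.4784 bits. The two directions give different values (D_KL(Q||P) exceeds D_KL(P||Q) by 0.0774 bits): KL divergence is asymmetric.

D_KL(P||Q) = Σ P(x) log₂(P(x)/Q(x))

Computing term by term:
  P(1)·log₂(P(1)/Q(1)) = 0.1698·log₂(0.1698/0.5259) = -0.27694
  P(2)·log₂(P(2)/Q(2)) = 0.4657·log₂(0.4657/0.2909) = 0.31615
  P(3)·log₂(P(3)/Q(3)) = 0.3645·log₂(0.3645/0.1832) = 0.36177

D_KL(P||Q) = -0.27694 + 0.31615 + 0.36177 = 0.40098 ≈ 0.4010 bits

D_KL(Q||P) = Σ Q(x) log₂(Q(x)/P(x))

Computing term by term:
  Q(1)·log₂(Q(1)/P(1)) = 0.5259·log₂(0.5259/0.1698) = 0.85772
  Q(2)·log₂(Q(2)/P(2)) = 0.2909·log₂(0.2909/0.4657) = -0.19749
  Q(3)·log₂(Q(3)/P(3)) = 0.1832·log₂(0.1832/0.3645) = -0.18183

D_KL(Q||P) = 0.85772 - 0.19749 - 0.18183 = 0.47840 ≈ 0.4784 bits

These are NOT equal (difference: 0.0774 bits). KL divergence is asymmetric: D_KL(P||Q) ≠ D_KL(Q||P) in general.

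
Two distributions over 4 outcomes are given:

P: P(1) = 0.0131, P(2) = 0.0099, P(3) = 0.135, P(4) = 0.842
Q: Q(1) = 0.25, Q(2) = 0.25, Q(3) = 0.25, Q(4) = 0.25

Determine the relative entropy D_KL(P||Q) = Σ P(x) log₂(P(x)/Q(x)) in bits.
1.2532 bits

D_KL(P||Q) = Σ P(x) log₂(P(x)/Q(x))

Computing term by term:
  P(1)·log₂(P(1)/Q(1)) = 0.0131·log₂(0.0131/0.25) = -0.05573
  P(2)·log₂(P(2)/Q(2)) = 0.0099·log₂(0.0099/0.25) = -0.04612
  P(3)·log₂(P(3)/Q(3)) = 0.135·log₂(0.135/0.25) = -0.12001
  P(4)·log₂(P(4)/Q(4)) = 0.842·log₂(0.842/0.25) = 1.47509

D_KL(P||Q) = -0.05573 - 0.04612 - 0.12001 + 1.47509 = 1.25323 ≈ 1.2532 bits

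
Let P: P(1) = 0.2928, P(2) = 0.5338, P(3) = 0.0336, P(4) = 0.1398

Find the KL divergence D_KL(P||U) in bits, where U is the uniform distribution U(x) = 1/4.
0.4364 bits

U(i) = 1/4 for all i

D_KL(P||U) = Σ P(x) log₂(P(x) / (1/4))
           = Σ P(x) log₂(P(x)) + log₂(4)
           = log₂(4) - H(P)

H(P) = -Σ P(x) log₂(P(x)):
  -P(1)·log₂(P(1)) = -(0.2928)·log₂(0.2928) = 0.51885
  -P(2)·log₂(P(2)) = -(0.5338)·log₂(0.5338) = 0.48342
  -P(3)·log₂(P(3)) = -(0.0336)·log₂(0.0336) = 0.16449
  -P(4)·log₂(P(4)) = -(0.1398)·log₂(0.1398) = 0.39683
H(P) = 0.51885 + 0.48342 + 0.16449 + 0.39683 = 1.56359 bits

log₂(4) = 2.00000 bits

D_KL(P||U) = 2.00000 - 1.56359 = 0.43641 ≈ 0.4364 bits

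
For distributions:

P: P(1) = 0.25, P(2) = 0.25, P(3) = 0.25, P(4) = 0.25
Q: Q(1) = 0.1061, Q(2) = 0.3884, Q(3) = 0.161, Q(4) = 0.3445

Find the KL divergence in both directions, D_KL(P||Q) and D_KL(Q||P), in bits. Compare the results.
D_KL(P||Q) = 0.1933 bits, D_KL(Q||P) = 0.1728 bits. D_KL(P||Q) is larger than D_KL(Q||P) by 0.0205 bits; the two directions differ.

D_KL(P||Q) = Σ P(x) log₂(P(x)/Q(x))

Computing term by term:
  P(1)·log₂(P(1)/Q(1)) = 0.25·log₂(0.25/0.1061) = 0.30913
  P(2)·log₂(P(2)/Q(2)) = 0.25·log₂(0.25/0.3884) = -0.15890
  P(3)·log₂(P(3)/Q(3)) = 0.25·log₂(0.25/0.161) = 0.15872
  P(4)·log₂(P(4)/Q(4)) = 0.25·log₂(0.25/0.3445) = -0.11564

D_KL(P||Q) = 0.30913 - 0.15890 + 0.15872 - 0.11564 = 0.19331 ≈ 0.1933 bits

D_KL(Q||P) = Σ Q(x) log₂(Q(x)/P(x))

Computing term by term:
  Q(1)·log₂(Q(1)/P(1)) = 0.1061·log₂(0.1061/0.25) = -0.13119
  Q(2)·log₂(Q(2)/P(2)) = 0.3884·log₂(0.3884/0.25) = 0.24687
  Q(3)·log₂(Q(3)/P(3)) = 0.161·log₂(0.161/0.25) = -0.10221
  Q(4)·log₂(Q(4)/P(4)) = 0.3445·log₂(0.3445/0.25) = 0.15936

D_KL(Q||P) = -0.13119 + 0.24687 - 0.10221 + 0.15936 = 0.17283 ≈ 0.1728 bits

These are NOT equal (difference: 0.0205 bits). KL divergence is asymmetric: D_KL(P||Q) ≠ D_KL(Q||P) in general.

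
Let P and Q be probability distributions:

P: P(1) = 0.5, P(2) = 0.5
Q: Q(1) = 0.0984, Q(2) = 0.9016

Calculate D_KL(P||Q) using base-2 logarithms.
0.7473 bits

D_KL(P||Q) = Σ P(x) log₂(P(x)/Q(x))

Computing term by term:
  P(1)·log₂(P(1)/Q(1)) = 0.5·log₂(0.5/0.0984) = 1.17260
  P(2)·log₂(P(2)/Q(2)) = 0.5·log₂(0.5/0.9016) = -0.42528

D_KL(P||Q) = 1.17260 - 0.42528 = 0.74732 ≈ 0.7473 bits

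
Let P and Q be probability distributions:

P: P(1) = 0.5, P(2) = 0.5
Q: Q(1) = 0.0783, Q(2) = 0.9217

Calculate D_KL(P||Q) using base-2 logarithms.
0.8962 bits

D_KL(P||Q) = Σ P(x) log₂(P(x)/Q(x))

Computing term by term:
  P(1)·log₂(P(1)/Q(1)) = 0.5·log₂(0.5/0.0783) = 1.33742
  P(2)·log₂(P(2)/Q(2)) = 0.5·log₂(0.5/0.9217) = -0.44118

D_KL(P||Q) = 1.33742 - 0.44118 = 0.89624 ≈ 0.8962 bits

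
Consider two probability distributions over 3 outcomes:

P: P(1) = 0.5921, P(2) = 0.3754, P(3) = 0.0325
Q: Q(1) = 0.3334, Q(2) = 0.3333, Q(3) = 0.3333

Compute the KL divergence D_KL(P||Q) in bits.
0.4459 bits

D_KL(P||Q) = Σ P(x) log₂(P(x)/Q(x))

Computing term by term:
  P(1)·log₂(P(1)/Q(1)) = 0.5921·log₂(0.5921/0.3334) = 0.49061
  P(2)·log₂(P(2)/Q(2)) = 0.3754·log₂(0.3754/0.3333) = 0.06442
  P(3)·log₂(P(3)/Q(3)) = 0.0325·log₂(0.0325/0.3333) = -0.10915

D_KL(P||Q) = 0.49061 + 0.06442 - 0.10915 = 0.44588 ≈ 0.4459 bits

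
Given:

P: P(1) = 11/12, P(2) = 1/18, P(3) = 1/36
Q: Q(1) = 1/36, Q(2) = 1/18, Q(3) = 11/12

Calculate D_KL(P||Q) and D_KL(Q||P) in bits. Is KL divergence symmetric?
D_KL(P||Q) = 4.4839 bits, D_KL(Q||P) = 4.4839 bits. The two values coincide for this particular pair, but no — KL divergence is not symmetric in general.

D_KL(P||Q) = Σ P(x) log₂(P(x)/Q(x))

Computing term by term:
  P(1)·log₂(P(1)/Q(1)) = (11/12)·log₂((11/12)/(1/36)) = 4.62403
  P(2)·log₂(P(2)/Q(2)) = (1/18)·log₂((1/18)/(1/18)) = 0.00000
  P(3)·log₂(P(3)/Q(3)) = (1/36)·log₂((1/36)/(11/12)) = -0.14012

D_KL(P||Q) = 4.62403 + 0.00000 - 0.14012 = 4.48391 ≈ 4.4839 bits

D_KL(Q||P) = Σ Q(x) log₂(Q(x)/P(x))

Computing term by term:
  Q(1)·log₂(Q(1)/P(1)) = (1/36)·log₂((1/36)/(11/12)) = -0.14012
  Q(2)·log₂(Q(2)/P(2)) = (1/18)·log₂((1/18)/(1/18)) = 0.00000
  Q(3)·log₂(Q(3)/P(3)) = (11/12)·log₂((11/12)/(1/36)) = 4.62403

D_KL(Q||P) = -0.14012 + 0.00000 + 4.62403 = 4.48391 ≈ 4.4839 bits

These ARE equal here. Q is P with outcomes relabeled (Q(1) = P(3), Q(3) = P(1)) by a relabeling that is its own inverse, so the two sums contain exactly the same terms in a different order. This is a special case — KL divergence is not symmetric in general: D_KL(P||Q) ≠ D_KL(Q||P) for most P, Q.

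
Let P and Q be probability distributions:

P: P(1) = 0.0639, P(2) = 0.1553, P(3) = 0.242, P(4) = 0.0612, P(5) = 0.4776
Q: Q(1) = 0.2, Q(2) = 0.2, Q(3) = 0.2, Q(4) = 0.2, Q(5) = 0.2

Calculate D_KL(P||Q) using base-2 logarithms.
0.3999 bits

D_KL(P||Q) = Σ P(x) log₂(P(x)/Q(x))

Computing term by term:
  P(1)·log₂(P(1)/Q(1)) = 0.0639·log₂(0.0639/0.2) = -0.10519
  P(2)·log₂(P(2)/Q(2)) = 0.1553·log₂(0.1553/0.2) = -0.05668
  P(3)·log₂(P(3)/Q(3)) = 0.242·log₂(0.242/0.2) = 0.06655
  P(4)·log₂(P(4)/Q(4)) = 0.0612·log₂(0.0612/0.2) = -0.10455
  P(5)·log₂(P(5)/Q(5)) = 0.4776·log₂(0.4776/0.2) = 0.59977

D_KL(P||Q) = -0.10519 - 0.05668 + 0.06655 - 0.10455 + 0.59977 = 0.39990 ≈ 0.3999 bits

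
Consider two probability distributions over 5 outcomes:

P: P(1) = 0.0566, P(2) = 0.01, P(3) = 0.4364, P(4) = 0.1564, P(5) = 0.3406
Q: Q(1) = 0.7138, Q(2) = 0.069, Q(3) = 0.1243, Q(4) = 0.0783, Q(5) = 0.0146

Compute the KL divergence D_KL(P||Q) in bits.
2.2597 bits

D_KL(P||Q) = Σ P(x) log₂(P(x)/Q(x))

Computing term by term:
  P(1)·log₂(P(1)/Q(1)) = 0.0566·log₂(0.0566/0.7138) = -0.20697
  P(2)·log₂(P(2)/Q(2)) = 0.01·log₂(0.01/0.069) = -0.02787
  P(3)·log₂(P(3)/Q(3)) = 0.4364·log₂(0.4364/0.1243) = 0.79068
  P(4)·log₂(P(4)/Q(4)) = 0.1564·log₂(0.1564/0.0783) = 0.15611
  P(5)·log₂(P(5)/Q(5)) = 0.3406·log₂(0.3406/0.0146) = 1.54770

D_KL(P||Q) = -0.20697 - 0.02787 + 0.79068 + 0.15611 + 1.54770 = 2.25965 ≈ 2.2597 bits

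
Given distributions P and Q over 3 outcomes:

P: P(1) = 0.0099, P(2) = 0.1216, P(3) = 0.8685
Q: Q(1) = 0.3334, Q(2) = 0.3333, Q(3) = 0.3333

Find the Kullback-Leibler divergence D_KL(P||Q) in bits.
0.9729 bits

D_KL(P||Q) = Σ P(x) log₂(P(x)/Q(x))

Computing term by term:
  P(1)·log₂(P(1)/Q(1)) = 0.0099·log₂(0.0099/0.3334) = -0.05023
  P(2)·log₂(P(2)/Q(2)) = 0.1216·log₂(0.1216/0.3333) = -0.17689
  P(3)·log₂(P(3)/Q(3)) = 0.8685·log₂(0.8685/0.3333) = 1.20001

D_KL(P||Q) = -0.05023 - 0.17689 + 1.20001 = 0.97289 ≈ 0.9729 bits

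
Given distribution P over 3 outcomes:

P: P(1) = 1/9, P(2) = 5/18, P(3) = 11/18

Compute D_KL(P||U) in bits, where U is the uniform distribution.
0.2852 bits

U(i) = 1/3 for all i

D_KL(P||U) = Σ P(x) log₂(P(x) / (1/3))
           = Σ P(x) log₂(P(x)) + log₂(3)
           = log₂(3) - H(P)

H(P) = -Σ P(x) log₂(P(x)):
  -P(1)·log₂(P(1)) = -(1/9)·log₂(1/9) = 0.35221
  -P(2)·log₂(P(2)) = -(5/18)·log₂(5/18) = 0.51333
  -P(3)·log₂(P(3)) = -(11/18)·log₂(11/18) = 0.43419
H(P) = 0.35221 + 0.51333 + 0.43419 = 1.29973 bits

log₂(3) = 1.58496 bits

D_KL(P||U) = 1.58496 - 1.29973 = 0.28523 ≈ 0.2852 bits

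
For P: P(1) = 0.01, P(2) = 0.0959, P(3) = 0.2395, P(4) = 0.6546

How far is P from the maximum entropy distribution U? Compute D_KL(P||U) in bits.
0.7152 bits

U(i) = 1/4 for all i

D_KL(P||U) = Σ P(x) log₂(P(x) / (1/4))
           = Σ P(x) log₂(P(x)) + log₂(4)
           = log₂(4) - H(P)

H(P) = -Σ P(x) log₂(P(x)):
  -P(1)·log₂(P(1)) = -(0.01)·log₂(0.01) = 0.06644
  -P(2)·log₂(P(2)) = -(0.0959)·log₂(0.0959) = 0.32437
  -P(3)·log₂(P(3)) = -(0.2395)·log₂(0.2395) = 0.49383
  -P(4)·log₂(P(4)) = -(0.6546)·log₂(0.6546) = 0.40017
H(P) = 0.06644 + 0.32437 + 0.49383 + 0.40017 = 1.28481 bits

log₂(4) = 2.00000 bits

D_KL(P||U) = 2.00000 - 1.28481 = 0.71519 ≈ 0.7152 bits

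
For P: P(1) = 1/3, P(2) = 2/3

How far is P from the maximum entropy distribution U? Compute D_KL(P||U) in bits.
0.0817 bits

U(i) = 1/2 for all i

D_KL(P||U) = Σ P(x) log₂(P(x) / (1/2))
           = Σ P(x) log₂(P(x)) + log₂(2)
           = log₂(2) - H(P)

H(P) = -Σ P(x) log₂(P(x)):
  -P(1)·log₂(P(1)) = -(1/3)·log₂(1/3) = 0.52832
  -P(2)·log₂(P(2)) = -(2/3)·log₂(2/3) = 0.38998
H(P) = 0.52832 + 0.38998 = 0.91830 bits

log₂(2) = 1.00000 bits

D_KL(P||U) = 1.00000 - 0.91830 = 0.08170 ≈ 0.0817 bits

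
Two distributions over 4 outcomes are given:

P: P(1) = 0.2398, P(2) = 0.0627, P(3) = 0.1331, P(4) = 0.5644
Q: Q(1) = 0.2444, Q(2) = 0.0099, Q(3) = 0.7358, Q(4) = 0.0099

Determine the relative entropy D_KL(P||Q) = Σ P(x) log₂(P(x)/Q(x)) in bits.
3.1243 bits

D_KL(P||Q) = Σ P(x) log₂(P(x)/Q(x))

Computing term by term:
  P(1)·log₂(P(1)/Q(1)) = 0.2398·log₂(0.2398/0.2444) = -0.00657
  P(2)·log₂(P(2)/Q(2)) = 0.0627·log₂(0.0627/0.0099) = 0.16697
  P(3)·log₂(P(3)/Q(3)) = 0.1331·log₂(0.1331/0.7358) = -0.32833
  P(4)·log₂(P(4)/Q(4)) = 0.5644·log₂(0.5644/0.0099) = 3.29223

D_KL(P||Q) = -0.00657 + 0.16697 - 0.32833 + 3.29223 = 3.12430 ≈ 3.1243 bits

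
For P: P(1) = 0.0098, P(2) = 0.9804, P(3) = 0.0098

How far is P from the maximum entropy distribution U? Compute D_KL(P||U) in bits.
1.4262 bits

U(i) = 1/3 for all i

D_KL(P||U) = Σ P(x) log₂(P(x) / (1/3))
           = Σ P(x) log₂(P(x)) + log₂(3)
           = log₂(3) - H(P)

H(P) = -Σ P(x) log₂(P(x)):
  -P(1)·log₂(P(1)) = -(0.0098)·log₂(0.0098) = 0.06540
  -P(2)·log₂(P(2)) = -(0.9804)·log₂(0.9804) = 0.02800
  -P(3)·log₂(P(3)) = -(0.0098)·log₂(0.0098) = 0.06540
H(P) = 0.06540 + 0.02800 + 0.06540 = 0.15880 bits

log₂(3) = 1.58496 bits

D_KL(P||U) = 1.58496 - 0.15880 = 1.42616 ≈ 1.4262 bits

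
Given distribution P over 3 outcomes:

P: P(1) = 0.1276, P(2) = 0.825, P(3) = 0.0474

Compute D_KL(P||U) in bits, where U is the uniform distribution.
0.7685 bits

U(i) = 1/3 for all i

D_KL(P||U) = Σ P(x) log₂(P(x) / (1/3))
           = Σ P(x) log₂(P(x)) + log₂(3)
           = log₂(3) - H(P)

H(P) = -Σ P(x) log₂(P(x)):
  -P(1)·log₂(P(1)) = -(0.1276)·log₂(0.1276) = 0.37901
  -P(2)·log₂(P(2)) = -(0.825)·log₂(0.825) = 0.22897
  -P(3)·log₂(P(3)) = -(0.0474)·log₂(0.0474) = 0.20851
H(P) = 0.37901 + 0.22897 + 0.20851 = 0.81649 bits

log₂(3) = 1.58496 bits

D_KL(P||U) = 1.58496 - 0.81649 = 0.76847 ≈ 0.7685 bits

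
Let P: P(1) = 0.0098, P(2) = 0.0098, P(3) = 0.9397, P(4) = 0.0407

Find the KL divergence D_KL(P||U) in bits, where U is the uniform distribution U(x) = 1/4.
1.5969 bits

U(i) = 1/4 for all i

D_KL(P||U) = Σ P(x) log₂(P(x) / (1/4))
           = Σ P(x) log₂(P(x)) + log₂(4)
           = log₂(4) - H(P)

H(P) = -Σ P(x) log₂(P(x)):
  -P(1)·log₂(P(1)) = -(0.0098)·log₂(0.0098) = 0.06540
  -P(2)·log₂(P(2)) = -(0.0098)·log₂(0.0098) = 0.06540
  -P(3)·log₂(P(3)) = -(0.9397)·log₂(0.9397) = 0.08432
  -P(4)·log₂(P(4)) = -(0.0407)·log₂(0.0407) = 0.18799
H(P) = 0.06540 + 0.06540 + 0.08432 + 0.18799 = 0.40311 bits

log₂(4) = 2.00000 bits

D_KL(P||U) = 2.00000 - 0.40311 = 1.59689 ≈ 1.5969 bits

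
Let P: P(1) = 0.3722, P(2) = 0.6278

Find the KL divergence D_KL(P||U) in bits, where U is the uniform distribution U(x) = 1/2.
0.0477 bits

U(i) = 1/2 for all i

D_KL(P||U) = Σ P(x) log₂(P(x) / (1/2))
           = Σ P(x) log₂(P(x)) + log₂(2)
           = log₂(2) - H(P)

H(P) = -Σ P(x) log₂(P(x)):
  -P(1)·log₂(P(1)) = -(0.3722)·log₂(0.3722) = 0.53070
  -P(2)·log₂(P(2)) = -(0.6278)·log₂(0.6278) = 0.42164
H(P) = 0.53070 + 0.42164 = 0.95234 bits

log₂(2) = 1.00000 bits

D_KL(P||U) = 1.00000 - 0.95234 = 0.04766 ≈ 0.0477 bits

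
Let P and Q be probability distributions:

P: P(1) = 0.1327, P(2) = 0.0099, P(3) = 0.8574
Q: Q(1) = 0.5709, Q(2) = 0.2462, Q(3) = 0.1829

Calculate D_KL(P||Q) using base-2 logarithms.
1.5858 bits

D_KL(P||Q) = Σ P(x) log₂(P(x)/Q(x))

Computing term by term:
  P(1)·log₂(P(1)/Q(1)) = 0.1327·log₂(0.1327/0.5709) = -0.27934
  P(2)·log₂(P(2)/Q(2)) = 0.0099·log₂(0.0099/0.2462) = -0.04590
  P(3)·log₂(P(3)/Q(3)) = 0.8574·log₂(0.8574/0.1829) = 1.91107

D_KL(P||Q) = -0.27934 - 0.04590 + 1.91107 = 1.58583 ≈ 1.5858 bits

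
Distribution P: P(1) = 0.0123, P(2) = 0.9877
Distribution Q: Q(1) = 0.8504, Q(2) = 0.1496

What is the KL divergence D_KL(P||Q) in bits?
2.6143 bits

D_KL(P||Q) = Σ P(x) log₂(P(x)/Q(x))

Computing term by term:
  P(1)·log₂(P(1)/Q(1)) = 0.0123·log₂(0.0123/0.8504) = -0.07517
  P(2)·log₂(P(2)/Q(2)) = 0.9877·log₂(0.9877/0.1496) = 2.68947

D_KL(P||Q) = -0.07517 + 2.68947 = 2.61430 ≈ 2.6143 bits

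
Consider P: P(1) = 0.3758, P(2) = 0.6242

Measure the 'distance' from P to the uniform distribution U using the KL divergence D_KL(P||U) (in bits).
0.0450 bits

U(i) = 1/2 for all i

D_KL(P||U) = Σ P(x) log₂(P(x) / (1/2))
           = Σ P(x) log₂(P(x)) + log₂(2)
           = log₂(2) - H(P)

H(P) = -Σ P(x) log₂(P(x)):
  -P(1)·log₂(P(1)) = -(0.3758)·log₂(0.3758) = 0.53062
  -P(2)·log₂(P(2)) = -(0.6242)·log₂(0.6242) = 0.42441
H(P) = 0.53062 + 0.42441 = 0.95503 bits

log₂(2) = 1.00000 bits

D_KL(P||U) = 1.00000 - 0.95503 = 0.04497 ≈ 0.0450 bits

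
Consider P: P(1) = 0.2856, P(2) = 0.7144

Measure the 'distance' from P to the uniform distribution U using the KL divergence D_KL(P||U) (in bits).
0.1370 bits

U(i) = 1/2 for all i

D_KL(P||U) = Σ P(x) log₂(P(x) / (1/2))
           = Σ P(x) log₂(P(x)) + log₂(2)
           = log₂(2) - H(P)

H(P) = -Σ P(x) log₂(P(x)):
  -P(1)·log₂(P(1)) = -(0.2856)·log₂(0.2856) = 0.51635
  -P(2)·log₂(P(2)) = -(0.7144)·log₂(0.7144) = 0.34662
H(P) = 0.51635 + 0.34662 = 0.86297 bits

log₂(2) = 1.00000 bits

D_KL(P||U) = 1.00000 - 0.86297 = 0.13703 ≈ 0.1370 bits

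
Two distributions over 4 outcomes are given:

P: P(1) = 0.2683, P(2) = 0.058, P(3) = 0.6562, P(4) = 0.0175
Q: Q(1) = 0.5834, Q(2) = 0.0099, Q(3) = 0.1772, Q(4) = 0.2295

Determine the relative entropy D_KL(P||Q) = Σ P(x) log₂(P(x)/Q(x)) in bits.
1.0217 bits

D_KL(P||Q) = Σ P(x) log₂(P(x)/Q(x))

Computing term by term:
  P(1)·log₂(P(1)/Q(1)) = 0.2683·log₂(0.2683/0.5834) = -0.30067
  P(2)·log₂(P(2)/Q(2)) = 0.058·log₂(0.058/0.0099) = 0.14793
  P(3)·log₂(P(3)/Q(3)) = 0.6562·log₂(0.6562/0.1772) = 1.23940
  P(4)·log₂(P(4)/Q(4)) = 0.0175·log₂(0.0175/0.2295) = -0.06498

D_KL(P||Q) = -0.30067 + 0.14793 + 1.23940 - 0.06498 = 1.02168 ≈ 1.0217 bits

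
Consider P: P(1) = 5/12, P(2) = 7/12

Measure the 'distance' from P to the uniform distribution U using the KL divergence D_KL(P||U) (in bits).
0.0201 bits

U(i) = 1/2 for all i

D_KL(P||U) = Σ P(x) log₂(P(x) / (1/2))
           = Σ P(x) log₂(P(x)) + log₂(2)
           = log₂(2) - H(P)

H(P) = -Σ P(x) log₂(P(x)):
  -P(1)·log₂(P(1)) = -(5/12)·log₂(5/12) = 0.52626
  -P(2)·log₂(P(2)) = -(7/12)·log₂(7/12) = 0.45360
H(P) = 0.52626 + 0.45360 = 0.97986 bits

log₂(2) = 1.00000 bits

D_KL(P||U) = 1.00000 - 0.97986 = 0.02014 ≈ 0.0201 bits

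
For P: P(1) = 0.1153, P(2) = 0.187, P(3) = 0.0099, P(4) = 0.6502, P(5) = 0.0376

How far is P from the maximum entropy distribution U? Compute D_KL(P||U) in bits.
0.8626 bits

U(i) = 1/5 for all i

D_KL(P||U) = Σ P(x) log₂(P(x) / (1/5))
           = Σ P(x) log₂(P(x)) + log₂(5)
           = log₂(5) - H(P)

H(P) = -Σ P(x) log₂(P(x)):
  -P(1)·log₂(P(1)) = -(0.1153)·log₂(0.1153) = 0.35934
  -P(2)·log₂(P(2)) = -(0.187)·log₂(0.187) = 0.45233
  -P(3)·log₂(P(3)) = -(0.0099)·log₂(0.0099) = 0.06592
  -P(4)·log₂(P(4)) = -(0.6502)·log₂(0.6502) = 0.40380
  -P(5)·log₂(P(5)) = -(0.0376)·log₂(0.0376) = 0.17797
H(P) = 0.35934 + 0.45233 + 0.06592 + 0.40380 + 0.17797 = 1.45936 bits

log₂(5) = 2.32193 bits

D_KL(P||U) = 2.32193 - 1.45936 = 0.86257 ≈ 0.8626 bits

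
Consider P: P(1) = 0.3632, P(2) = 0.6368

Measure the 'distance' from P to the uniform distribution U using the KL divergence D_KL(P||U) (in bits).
0.0547 bits

U(i) = 1/2 for all i

D_KL(P||U) = Σ P(x) log₂(P(x) / (1/2))
           = Σ P(x) log₂(P(x)) + log₂(2)
           = log₂(2) - H(P)

H(P) = -Σ P(x) log₂(P(x)):
  -P(1)·log₂(P(1)) = -(0.3632)·log₂(0.3632) = 0.53069
  -P(2)·log₂(P(2)) = -(0.6368)·log₂(0.6368) = 0.41461
H(P) = 0.53069 + 0.41461 = 0.94530 bits

log₂(2) = 1.00000 bits

D_KL(P||U) = 1.00000 - 0.94530 = 0.05470 ≈ 0.0547 bits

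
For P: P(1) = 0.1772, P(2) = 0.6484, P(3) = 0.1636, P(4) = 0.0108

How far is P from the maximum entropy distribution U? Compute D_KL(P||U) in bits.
0.6545 bits

U(i) = 1/4 for all i

D_KL(P||U) = Σ P(x) log₂(P(x) / (1/4))
           = Σ P(x) log₂(P(x)) + log₂(4)
           = log₂(4) - H(P)

H(P) = -Σ P(x) log₂(P(x)):
  -P(1)·log₂(P(1)) = -(0.1772)·log₂(0.1772) = 0.44239
  -P(2)·log₂(P(2)) = -(0.6484)·log₂(0.6484) = 0.40528
  -P(3)·log₂(P(3)) = -(0.1636)·log₂(0.1636) = 0.42728
  -P(4)·log₂(P(4)) = -(0.0108)·log₂(0.0108) = 0.07055
H(P) = 0.44239 + 0.40528 + 0.42728 + 0.07055 = 1.34550 bits

log₂(4) = 2.00000 bits

D_KL(P||U) = 2.00000 - 1.34550 = 0.65450 ≈ 0.6545 bits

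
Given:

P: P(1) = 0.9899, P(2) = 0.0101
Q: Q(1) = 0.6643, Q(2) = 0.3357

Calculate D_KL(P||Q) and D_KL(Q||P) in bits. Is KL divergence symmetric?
D_KL(P||Q) = 0.5186 bits, D_KL(Q||P) = 1.3146 bits. No, KL divergence is not symmetric.

D_KL(P||Q) = Σ P(x) log₂(P(x)/Q(x))

Computing term by term:
  P(1)·log₂(P(1)/Q(1)) = 0.9899·log₂(0.9899/0.6643) = 0.56964
  P(2)·log₂(P(2)/Q(2)) = 0.0101·log₂(0.0101/0.3357) = -0.05105

D_KL(P||Q) = 0.56964 - 0.05105 = 0.51859 ≈ 0.5186 bits

D_KL(Q||P) = Σ Q(x) log₂(Q(x)/P(x))

Computing term by term:
  Q(1)·log₂(Q(1)/P(1)) = 0.6643·log₂(0.6643/0.9899) = -0.38227
  Q(2)·log₂(Q(2)/P(2)) = 0.3357·log₂(0.3357/0.0101) = 1.69688

D_KL(Q||P) = -0.38227 + 1.69688 = 1.31461 ≈ 1.3146 bits

These are NOT equal (difference: 0.7960 bits). KL divergence is asymmetric: D_KL(P||Q) ≠ D_KL(Q||P) in general.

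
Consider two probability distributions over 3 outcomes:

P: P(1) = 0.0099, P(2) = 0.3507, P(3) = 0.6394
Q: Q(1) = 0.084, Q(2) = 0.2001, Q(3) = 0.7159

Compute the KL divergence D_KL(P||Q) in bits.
0.1491 bits

D_KL(P||Q) = Σ P(x) log₂(P(x)/Q(x))

Computing term by term:
  P(1)·log₂(P(1)/Q(1)) = 0.0099·log₂(0.0099/0.084) = -0.03054
  P(2)·log₂(P(2)/Q(2)) = 0.3507·log₂(0.3507/0.2001) = 0.28390
  P(3)·log₂(P(3)/Q(3)) = 0.6394·log₂(0.6394/0.7159) = -0.10425

D_KL(P||Q) = -0.03054 + 0.28390 - 0.10425 = 0.14911 ≈ 0.1491 bits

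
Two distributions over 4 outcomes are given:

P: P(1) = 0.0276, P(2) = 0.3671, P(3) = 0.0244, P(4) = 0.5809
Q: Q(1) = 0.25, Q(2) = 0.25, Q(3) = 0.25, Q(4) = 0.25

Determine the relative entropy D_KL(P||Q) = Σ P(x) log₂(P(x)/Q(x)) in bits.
0.7404 bits

D_KL(P||Q) = Σ P(x) log₂(P(x)/Q(x))

Computing term by term:
  P(1)·log₂(P(1)/Q(1)) = 0.0276·log₂(0.0276/0.25) = -0.08775
  P(2)·log₂(P(2)/Q(2)) = 0.3671·log₂(0.3671/0.25) = 0.20346
  P(3)·log₂(P(3)/Q(3)) = 0.0244·log₂(0.0244/0.25) = -0.08191
  P(4)·log₂(P(4)/Q(4)) = 0.5809·log₂(0.5809/0.25) = 0.70658

D_KL(P||Q) = -0.08775 + 0.20346 - 0.08191 + 0.70658 = 0.74038 ≈ 0.7404 bits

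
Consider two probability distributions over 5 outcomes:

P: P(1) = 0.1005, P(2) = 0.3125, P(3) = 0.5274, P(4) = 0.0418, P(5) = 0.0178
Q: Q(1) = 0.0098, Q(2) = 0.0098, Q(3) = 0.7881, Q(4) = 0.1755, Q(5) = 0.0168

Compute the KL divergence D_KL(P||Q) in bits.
1.5078 bits

D_KL(P||Q) = Σ P(x) log₂(P(x)/Q(x))

Computing term by term:
  P(1)·log₂(P(1)/Q(1)) = 0.1005·log₂(0.1005/0.0098) = 0.33751
  P(2)·log₂(P(2)/Q(2)) = 0.3125·log₂(0.3125/0.0098) = 1.56092
  P(3)·log₂(P(3)/Q(3)) = 0.5274·log₂(0.5274/0.7881) = -0.30562
  P(4)·log₂(P(4)/Q(4)) = 0.0418·log₂(0.0418/0.1755) = -0.08652
  P(5)·log₂(P(5)/Q(5)) = 0.0178·log₂(0.0178/0.0168) = 0.00148

D_KL(P||Q) = 0.33751 + 1.56092 - 0.30562 - 0.08652 + 0.00148 = 1.50777 ≈ 1.5078 bits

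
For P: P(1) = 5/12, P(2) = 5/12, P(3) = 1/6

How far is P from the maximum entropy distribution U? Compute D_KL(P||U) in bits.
0.1016 bits

U(i) = 1/3 for all i

D_KL(P||U) = Σ P(x) log₂(P(x) / (1/3))
           = Σ P(x) log₂(P(x)) + log₂(3)
           = log₂(3) - H(P)

H(P) = -Σ P(x) log₂(P(x)):
  -P(1)·log₂(P(1)) = -(5/12)·log₂(5/12) = 0.52626
  -P(2)·log₂(P(2)) = -(5/12)·log₂(5/12) = 0.52626
  -P(3)·log₂(P(3)) = -(1/6)·log₂(1/6) = 0.43083
H(P) = 0.52626 + 0.52626 + 0.43083 = 1.48335 bits

log₂(3) = 1.58496 bits

D_KL(P||U) = 1.58496 - 1.48335 = 0.10161 ≈ 0.1016 bits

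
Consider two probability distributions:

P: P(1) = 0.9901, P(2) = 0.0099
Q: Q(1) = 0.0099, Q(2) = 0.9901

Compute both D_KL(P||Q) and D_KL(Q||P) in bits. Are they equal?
D_KL(P||Q) = 6.5125 bits, D_KL(Q||P) = 6.5125 bits. Yes, in this case they are equal (although KL divergence is not symmetric in general).

D_KL(P||Q) = Σ P(x) log₂(P(x)/Q(x))

Computing term by term:
  P(1)·log₂(P(1)/Q(1)) = 0.9901·log₂(0.9901/0.0099) = 6.57823
  P(2)·log₂(P(2)/Q(2)) = 0.0099·log₂(0.0099/0.9901) = -0.06578

D_KL(P||Q) = 6.57823 - 0.06578 = 6.51245 ≈ 6.5125 bits

D_KL(Q||P) = Σ Q(x) log₂(Q(x)/P(x))

Computing term by term:
  Q(1)·log₂(Q(1)/P(1)) = 0.0099·log₂(0.0099/0.9901) = -0.06578
  Q(2)·log₂(Q(2)/P(2)) = 0.9901·log₂(0.9901/0.0099) = 6.57823

D_KL(Q||P) = -0.06578 + 6.57823 = 6.51245 ≈ 6.5125 bits

These ARE equal here. Q is P with outcomes relabeled (Q(1) = P(2), Q(2) = P(1)) by a relabeling that is its own inverse, so the two sums contain exactly the same terms in a different order. This is a special case — KL divergence is not symmetric in general: D_KL(P||Q) ≠ D_KL(Q||P) for most P, Q.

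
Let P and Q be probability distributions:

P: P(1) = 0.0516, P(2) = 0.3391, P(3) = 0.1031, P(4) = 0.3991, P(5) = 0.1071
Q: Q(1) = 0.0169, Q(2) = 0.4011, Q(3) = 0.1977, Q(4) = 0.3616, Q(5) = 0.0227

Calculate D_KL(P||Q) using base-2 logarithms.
0.2006 bits

D_KL(P||Q) = Σ P(x) log₂(P(x)/Q(x))

Computing term by term:
  P(1)·log₂(P(1)/Q(1)) = 0.0516·log₂(0.0516/0.0169) = 0.08309
  P(2)·log₂(P(2)/Q(2)) = 0.3391·log₂(0.3391/0.4011) = -0.08215
  P(3)·log₂(P(3)/Q(3)) = 0.1031·log₂(0.1031/0.1977) = -0.09684
  P(4)·log₂(P(4)/Q(4)) = 0.3991·log₂(0.3991/0.3616) = 0.05681
  P(5)·log₂(P(5)/Q(5)) = 0.1071·log₂(0.1071/0.0227) = 0.23971

D_KL(P||Q) = 0.08309 - 0.08215 - 0.09684 + 0.05681 + 0.23971 = 0.20062 ≈ 0.2006 bits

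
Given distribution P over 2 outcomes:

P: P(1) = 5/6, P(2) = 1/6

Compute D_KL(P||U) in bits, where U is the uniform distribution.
0.3500 bits

U(i) = 1/2 for all i

D_KL(P||U) = Σ P(x) log₂(P(x) / (1/2))
           = Σ P(x) log₂(P(x)) + log₂(2)
           = log₂(2) - H(P)

H(P) = -Σ P(x) log₂(P(x)):
  -P(1)·log₂(P(1)) = -(5/6)·log₂(5/6) = 0.21920
  -P(2)·log₂(P(2)) = -(1/6)·log₂(1/6) = 0.43083
H(P) = 0.21920 + 0.43083 = 0.65003 bits

log₂(2) = 1.00000 bits

D_KL(P||U) = 1.00000 - 0.65003 = 0.34997 ≈ 0.3500 bits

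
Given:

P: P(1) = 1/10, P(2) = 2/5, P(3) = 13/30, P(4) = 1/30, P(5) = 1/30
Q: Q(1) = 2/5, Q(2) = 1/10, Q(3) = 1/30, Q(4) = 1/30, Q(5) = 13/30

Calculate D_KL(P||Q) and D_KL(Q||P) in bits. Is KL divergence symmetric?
D_KL(P||Q) = 2.0802 bits, D_KL(Q||P) = 2.0802 bits. The two values coincide for this particular pair, but no — KL divergence is not symmetric in general.

D_KL(P||Q) = Σ P(x) log₂(P(x)/Q(x))

Computing term by term:
  P(1)·log₂(P(1)/Q(1)) = (1/10)·log₂((1/10)/(2/5)) = -0.20000
  P(2)·log₂(P(2)/Q(2)) = (2/5)·log₂((2/5)/(1/10)) = 0.80000
  P(3)·log₂(P(3)/Q(3)) = (13/30)·log₂((13/30)/(1/30)) = 1.60352
  P(4)·log₂(P(4)/Q(4)) = (1/30)·log₂((1/30)/(1/30)) = 0.00000
  P(5)·log₂(P(5)/Q(5)) = (1/30)·log₂((1/30)/(13/30)) = -0.12335

D_KL(P||Q) = -0.20000 + 0.80000 + 1.60352 + 0.00000 - 0.12335 = 2.08017 ≈ 2.0802 bits

D_KL(Q||P) = Σ Q(x) log₂(Q(x)/P(x))

Computing term by term:
  Q(1)·log₂(Q(1)/P(1)) = (2/5)·log₂((2/5)/(1/10)) = 0.80000
  Q(2)·log₂(Q(2)/P(2)) = (1/10)·log₂((1/10)/(2/5)) = -0.20000
  Q(3)·log₂(Q(3)/P(3)) = (1/30)·log₂((1/30)/(13/30)) = -0.12335
  Q(4)·log₂(Q(4)/P(4)) = (1/30)·log₂((1/30)/(1/30)) = 0.00000
  Q(5)·log₂(Q(5)/P(5)) = (13/30)·log₂((13/30)/(1/30)) = 1.60352

D_KL(Q||P) = 0.80000 - 0.20000 - 0.12335 + 0.00000 + 1.60352 = 2.08017 ≈ 2.0802 bits

These ARE equal here. Q is P with outcomes relabeled (Q(1) = P(2), Q(2) = P(1), Q(3) = P(5), Q(5) = P(3)) by a relabeling that is its own inverse, so the two sums contain exactly the same terms in a different order. This is a special case — KL divergence is not symmetric in general: D_KL(P||Q) ≠ D_KL(Q||P) for most P, Q.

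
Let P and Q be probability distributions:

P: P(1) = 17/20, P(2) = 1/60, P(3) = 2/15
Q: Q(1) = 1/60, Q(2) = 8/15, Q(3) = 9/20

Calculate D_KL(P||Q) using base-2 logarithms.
4.5042 bits

D_KL(P||Q) = Σ P(x) log₂(P(x)/Q(x))

Computing term by term:
  P(1)·log₂(P(1)/Q(1)) = (17/20)·log₂((17/20)/(1/60)) = 4.82156
  P(2)·log₂(P(2)/Q(2)) = (1/60)·log₂((1/60)/(8/15)) = -0.08333
  P(3)·log₂(P(3)/Q(3)) = (2/15)·log₂((2/15)/(9/20)) = -0.23399

D_KL(P||Q) = 4.82156 - 0.08333 - 0.23399 = 4.50424 ≈ 4.5042 bits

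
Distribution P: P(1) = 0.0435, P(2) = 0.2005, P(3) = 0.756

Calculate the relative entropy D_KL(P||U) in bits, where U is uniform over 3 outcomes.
0.6183 bits

U(i) = 1/3 for all i

D_KL(P||U) = Σ P(x) log₂(P(x) / (1/3))
           = Σ P(x) log₂(P(x)) + log₂(3)
           = log₂(3) - H(P)

H(P) = -Σ P(x) log₂(P(x)):
  -P(1)·log₂(P(1)) = -(0.0435)·log₂(0.0435) = 0.19674
  -P(2)·log₂(P(2)) = -(0.2005)·log₂(0.2005) = 0.46482
  -P(3)·log₂(P(3)) = -(0.756)·log₂(0.756) = 0.30508
H(P) = 0.19674 + 0.46482 + 0.30508 = 0.96664 bits

log₂(3) = 1.58496 bits

D_KL(P||U) = 1.58496 - 0.96664 = 0.61832 ≈ 0.6183 bits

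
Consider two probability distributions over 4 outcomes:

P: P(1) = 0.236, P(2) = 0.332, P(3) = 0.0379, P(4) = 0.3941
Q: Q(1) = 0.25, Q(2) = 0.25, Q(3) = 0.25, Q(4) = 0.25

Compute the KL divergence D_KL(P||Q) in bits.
0.2719 bits

D_KL(P||Q) = Σ P(x) log₂(P(x)/Q(x))

Computing term by term:
  P(1)·log₂(P(1)/Q(1)) = 0.236·log₂(0.236/0.25) = -0.01962
  P(2)·log₂(P(2)/Q(2)) = 0.332·log₂(0.332/0.25) = 0.13587
  P(3)·log₂(P(3)/Q(3)) = 0.0379·log₂(0.0379/0.25) = -0.10315
  P(4)·log₂(P(4)/Q(4)) = 0.3941·log₂(0.3941/0.25) = 0.25878

D_KL(P||Q) = -0.01962 + 0.13587 - 0.10315 + 0.25878 = 0.27188 ≈ 0.2719 bits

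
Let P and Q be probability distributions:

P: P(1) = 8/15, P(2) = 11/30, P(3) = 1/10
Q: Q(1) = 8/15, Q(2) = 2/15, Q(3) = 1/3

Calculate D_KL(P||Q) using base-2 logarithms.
0.3614 bits

D_KL(P||Q) = Σ P(x) log₂(P(x)/Q(x))

Computing term by term:
  P(1)·log₂(P(1)/Q(1)) = (8/15)·log₂((8/15)/(8/15)) = 0.00000
  P(2)·log₂(P(2)/Q(2)) = (11/30)·log₂((11/30)/(2/15)) = 0.53512
  P(3)·log₂(P(3)/Q(3)) = (1/10)·log₂((1/10)/(1/3)) = -0.17370

D_KL(P||Q) = 0.00000 + 0.53512 - 0.17370 = 0.36142 ≈ 0.3614 bits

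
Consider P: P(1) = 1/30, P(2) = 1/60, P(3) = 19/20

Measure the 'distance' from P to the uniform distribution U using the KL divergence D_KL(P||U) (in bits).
1.2527 bits

U(i) = 1/3 for all i

D_KL(P||U) = Σ P(x) log₂(P(x) / (1/3))
           = Σ P(x) log₂(P(x)) + log₂(3)
           = log₂(3) - H(P)

H(P) = -Σ P(x) log₂(P(x)):
  -P(1)·log₂(P(1)) = -(1/30)·log₂(1/30) = 0.16356
  -P(2)·log₂(P(2)) = -(1/60)·log₂(1/60) = 0.09845
  -P(3)·log₂(P(3)) = -(19/20)·log₂(19/20) = 0.07030
H(P) = 0.16356 + 0.09845 + 0.07030 = 0.33231 bits

log₂(3) = 1.58496 bits

D_KL(P||U) = 1.58496 - 0.33231 = 1.25265 ≈ 1.2527 bits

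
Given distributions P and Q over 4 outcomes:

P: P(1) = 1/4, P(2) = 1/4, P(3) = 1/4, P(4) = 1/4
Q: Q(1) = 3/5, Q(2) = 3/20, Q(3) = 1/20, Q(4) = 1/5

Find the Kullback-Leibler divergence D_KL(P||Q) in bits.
0.5294 bits

D_KL(P||Q) = Σ P(x) log₂(P(x)/Q(x))

Computing term by term:
  P(1)·log₂(P(1)/Q(1)) = (1/4)·log₂((1/4)/(3/5)) = -0.31576
  P(2)·log₂(P(2)/Q(2)) = (1/4)·log₂((1/4)/(3/20)) = 0.18424
  P(3)·log₂(P(3)/Q(3)) = (1/4)·log₂((1/4)/(1/20)) = 0.58048
  P(4)·log₂(P(4)/Q(4)) = (1/4)·log₂((1/4)/(1/5)) = 0.08048

D_KL(P||Q) = -0.31576 + 0.18424 + 0.58048 + 0.08048 = 0.52944 ≈ 0.5294 bits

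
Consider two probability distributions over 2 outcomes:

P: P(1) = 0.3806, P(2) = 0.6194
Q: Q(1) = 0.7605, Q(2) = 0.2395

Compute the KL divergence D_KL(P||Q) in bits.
0.4690 bits

D_KL(P||Q) = Σ P(x) log₂(P(x)/Q(x))

Computing term by term:
  P(1)·log₂(P(1)/Q(1)) = 0.3806·log₂(0.3806/0.7605) = -0.38009
  P(2)·log₂(P(2)/Q(2)) = 0.6194·log₂(0.6194/0.2395) = 0.84910

D_KL(P||Q) = -0.38009 + 0.84910 = 0.46901 ≈ 0.4690 bits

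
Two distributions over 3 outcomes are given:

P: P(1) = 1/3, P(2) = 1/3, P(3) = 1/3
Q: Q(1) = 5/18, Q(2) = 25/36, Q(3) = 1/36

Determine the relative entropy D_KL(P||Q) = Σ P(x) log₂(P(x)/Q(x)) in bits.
0.9297 bits

D_KL(P||Q) = Σ P(x) log₂(P(x)/Q(x))

Computing term by term:
  P(1)·log₂(P(1)/Q(1)) = (1/3)·log₂((1/3)/(5/18)) = 0.08768
  P(2)·log₂(P(2)/Q(2)) = (1/3)·log₂((1/3)/(25/36)) = -0.35296
  P(3)·log₂(P(3)/Q(3)) = (1/3)·log₂((1/3)/(1/36)) = 1.19499

D_KL(P||Q) = 0.08768 - 0.35296 + 1.19499 = 0.92971 ≈ 0.9297 bits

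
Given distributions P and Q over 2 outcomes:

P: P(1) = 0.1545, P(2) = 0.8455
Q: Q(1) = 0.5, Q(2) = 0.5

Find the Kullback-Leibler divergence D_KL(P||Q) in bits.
0.3790 bits

D_KL(P||Q) = Σ P(x) log₂(P(x)/Q(x))

Computing term by term:
  P(1)·log₂(P(1)/Q(1)) = 0.1545·log₂(0.1545/0.5) = -0.26177
  P(2)·log₂(P(2)/Q(2)) = 0.8455·log₂(0.8455/0.5) = 0.64078

D_KL(P||Q) = -0.26177 + 0.64078 = 0.37901 ≈ 0.3790 bits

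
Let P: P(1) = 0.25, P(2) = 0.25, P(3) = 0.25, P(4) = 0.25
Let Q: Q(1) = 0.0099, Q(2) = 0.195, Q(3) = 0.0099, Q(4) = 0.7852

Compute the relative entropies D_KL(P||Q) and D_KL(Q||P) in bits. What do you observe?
D_KL(P||Q) = 2.0060 bits, D_KL(Q||P) = 1.1343 bits. The two directions give different values (D_KL(P||Q) exceeds D_KL(Q||P) by 0.8717 bits): KL divergence is asymmetric.

D_KL(P||Q) = Σ P(x) log₂(P(x)/Q(x))

Computing term by term:
  P(1)·log₂(P(1)/Q(1)) = 0.25·log₂(0.25/0.0099) = 1.16459
  P(2)·log₂(P(2)/Q(2)) = 0.25·log₂(0.25/0.195) = 0.08961
  P(3)·log₂(P(3)/Q(3)) = 0.25·log₂(0.25/0.0099) = 1.16459
  P(4)·log₂(P(4)/Q(4)) = 0.25·log₂(0.25/0.7852) = -0.41278

D_KL(P||Q) = 1.16459 + 0.08961 + 1.16459 - 0.41278 = 2.00601 ≈ 2.0060 bits

D_KL(Q||P) = Σ Q(x) log₂(Q(x)/P(x))

Computing term by term:
  Q(1)·log₂(Q(1)/P(1)) = 0.0099·log₂(0.0099/0.25) = -0.04612
  Q(2)·log₂(Q(2)/P(2)) = 0.195·log₂(0.195/0.25) = -0.06990
  Q(3)·log₂(Q(3)/P(3)) = 0.0099·log₂(0.0099/0.25) = -0.04612
  Q(4)·log₂(Q(4)/P(4)) = 0.7852·log₂(0.7852/0.25) = 1.29647

D_KL(Q||P) = -0.04612 - 0.06990 - 0.04612 + 1.29647 = 1.13433 ≈ 1.1343 bits

These are NOT equal (difference: 0.8717 bits). KL divergence is asymmetric: D_KL(P||Q) ≠ D_KL(Q||P) in general.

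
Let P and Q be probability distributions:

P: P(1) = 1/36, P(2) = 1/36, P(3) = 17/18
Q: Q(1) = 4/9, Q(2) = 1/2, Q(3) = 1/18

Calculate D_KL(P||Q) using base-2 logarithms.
3.6334 bits

D_KL(P||Q) = Σ P(x) log₂(P(x)/Q(x))

Computing term by term:
  P(1)·log₂(P(1)/Q(1)) = (1/36)·log₂((1/36)/(4/9)) = -0.11111
  P(2)·log₂(P(2)/Q(2)) = (1/36)·log₂((1/36)/(1/2)) = -0.11583
  P(3)·log₂(P(3)/Q(3)) = (17/18)·log₂((17/18)/(1/18)) = 3.86038

D_KL(P||Q) = -0.11111 - 0.11583 + 3.86038 = 3.63344 ≈ 3.6334 bits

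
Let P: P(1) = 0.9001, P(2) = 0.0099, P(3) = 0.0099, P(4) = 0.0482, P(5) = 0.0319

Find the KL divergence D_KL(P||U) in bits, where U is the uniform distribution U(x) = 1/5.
1.6840 bits

U(i) = 1/5 for all i

D_KL(P||U) = Σ P(x) log₂(P(x) / (1/5))
           = Σ P(x) log₂(P(x)) + log₂(5)
           = log₂(5) - H(P)

H(P) = -Σ P(x) log₂(P(x)):
  -P(1)·log₂(P(1)) = -(0.9001)·log₂(0.9001) = 0.13667
  -P(2)·log₂(P(2)) = -(0.0099)·log₂(0.0099) = 0.06592
  -P(3)·log₂(P(3)) = -(0.0099)·log₂(0.0099) = 0.06592
  -P(4)·log₂(P(4)) = -(0.0482)·log₂(0.0482) = 0.21087
  -P(5)·log₂(P(5)) = -(0.0319)·log₂(0.0319) = 0.15855
H(P) = 0.13667 + 0.06592 + 0.06592 + 0.21087 + 0.15855 = 0.63793 bits

log₂(5) = 2.32193 bits

D_KL(P||U) = 2.32193 - 0.63793 = 1.68400 ≈ 1.6840 bits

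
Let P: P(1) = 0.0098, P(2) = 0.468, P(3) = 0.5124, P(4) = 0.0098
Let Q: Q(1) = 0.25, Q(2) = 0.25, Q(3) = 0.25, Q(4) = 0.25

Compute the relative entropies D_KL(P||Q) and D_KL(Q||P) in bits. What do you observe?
D_KL(P||Q) = 0.8623 bits, D_KL(Q||P) = 1.8515 bits. The two directions give different values (D_KL(Q||P) exceeds D_KL(P||Q) by 0.9892 bits): KL divergence is asymmetric.

D_KL(P||Q) = Σ P(x) log₂(P(x)/Q(x))

Computing term by term:
  P(1)·log₂(P(1)/Q(1)) = 0.0098·log₂(0.0098/0.25) = -0.04580
  P(2)·log₂(P(2)/Q(2)) = 0.468·log₂(0.468/0.25) = 0.42334
  P(3)·log₂(P(3)/Q(3)) = 0.5124·log₂(0.5124/0.25) = 0.53051
  P(4)·log₂(P(4)/Q(4)) = 0.0098·log₂(0.0098/0.25) = -0.04580

D_KL(P||Q) = -0.04580 + 0.42334 + 0.53051 - 0.04580 = 0.86225 ≈ 0.8623 bits

D_KL(Q||P) = Σ Q(x) log₂(Q(x)/P(x))

Computing term by term:
  Q(1)·log₂(Q(1)/P(1)) = 0.25·log₂(0.25/0.0098) = 1.16825
  Q(2)·log₂(Q(2)/P(2)) = 0.25·log₂(0.25/0.468) = -0.22615
  Q(3)·log₂(Q(3)/P(3)) = 0.25·log₂(0.25/0.5124) = -0.25884
  Q(4)·log₂(Q(4)/P(4)) = 0.25·log₂(0.25/0.0098) = 1.16825

D_KL(Q||P) = 1.16825 - 0.22615 - 0.25884 + 1.16825 = 1.85151 ≈ 1.8515 bits

These are NOT equal (difference: 0.9892 bits). KL divergence is asymmetric: D_KL(P||Q) ≠ D_KL(Q||P) in general.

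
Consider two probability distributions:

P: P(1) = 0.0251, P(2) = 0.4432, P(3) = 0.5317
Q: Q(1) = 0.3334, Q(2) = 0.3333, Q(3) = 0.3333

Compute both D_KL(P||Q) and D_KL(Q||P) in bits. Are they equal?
D_KL(P||Q) = 0.4468 bits, D_KL(Q||P) = 0.8825 bits. No, they are not equal.

D_KL(P||Q) = Σ P(x) log₂(P(x)/Q(x))

Computing term by term:
  P(1)·log₂(P(1)/Q(1)) = 0.0251·log₂(0.0251/0.3334) = -0.09366
  P(2)·log₂(P(2)/Q(2)) = 0.4432·log₂(0.4432/0.3333) = 0.18222
  P(3)·log₂(P(3)/Q(3)) = 0.5317·log₂(0.5317/0.3333) = 0.35825

D_KL(P||Q) = -0.09366 + 0.18222 + 0.35825 = 0.44681 ≈ 0.4468 bits

D_KL(Q||P) = Σ Q(x) log₂(Q(x)/P(x))

Computing term by term:
  Q(1)·log₂(Q(1)/P(1)) = 0.3334·log₂(0.3334/0.0251) = 1.24408
  Q(2)·log₂(Q(2)/P(2)) = 0.3333·log₂(0.3333/0.4432) = -0.13703
  Q(3)·log₂(Q(3)/P(3)) = 0.3333·log₂(0.3333/0.5317) = -0.22457

D_KL(Q||P) = 1.24408 - 0.13703 - 0.22457 = 0.88248 ≈ 0.8825 bits

These are NOT equal (difference: 0.4357 bits). KL divergence is asymmetric: D_KL(P||Q) ≠ D_KL(Q||P) in general.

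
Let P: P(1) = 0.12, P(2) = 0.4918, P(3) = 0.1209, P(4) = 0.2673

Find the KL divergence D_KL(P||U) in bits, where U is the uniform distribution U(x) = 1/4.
0.2521 bits

U(i) = 1/4 for all i

D_KL(P||U) = Σ P(x) log₂(P(x) / (1/4))
           = Σ P(x) log₂(P(x)) + log₂(4)
           = log₂(4) - H(P)

H(P) = -Σ P(x) log₂(P(x)):
  -P(1)·log₂(P(1)) = -(0.12)·log₂(0.12) = 0.36707
  -P(2)·log₂(P(2)) = -(0.4918)·log₂(0.4918) = 0.50353
  -P(3)·log₂(P(3)) = -(0.1209)·log₂(0.1209) = 0.36852
  -P(4)·log₂(P(4)) = -(0.2673)·log₂(0.2673) = 0.50880
H(P) = 0.36707 + 0.50353 + 0.36852 + 0.50880 = 1.74792 bits

log₂(4) = 2.00000 bits

D_KL(P||U) = 2.00000 - 1.74792 = 0.25208 ≈ 0.2521 bits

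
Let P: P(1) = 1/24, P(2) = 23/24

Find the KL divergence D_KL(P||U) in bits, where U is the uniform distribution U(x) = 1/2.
0.7501 bits

U(i) = 1/2 for all i

D_KL(P||U) = Σ P(x) log₂(P(x) / (1/2))
           = Σ P(x) log₂(P(x)) + log₂(2)
           = log₂(2) - H(P)

H(P) = -Σ P(x) log₂(P(x)):
  -P(1)·log₂(P(1)) = -(1/24)·log₂(1/24) = 0.19104
  -P(2)·log₂(P(2)) = -(23/24)·log₂(23/24) = 0.05884
H(P) = 0.19104 + 0.05884 = 0.24988 bits

log₂(2) = 1.00000 bits

D_KL(P||U) = 1.00000 - 0.24988 = 0.75012 ≈ 0.7501 bits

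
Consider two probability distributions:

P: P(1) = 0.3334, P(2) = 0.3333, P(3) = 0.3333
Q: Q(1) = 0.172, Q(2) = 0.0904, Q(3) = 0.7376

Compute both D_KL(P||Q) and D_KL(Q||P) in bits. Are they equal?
D_KL(P||Q) = 0.5638 bits, D_KL(Q||P) = 0.5109 bits. No, they are not equal.

D_KL(P||Q) = Σ P(x) log₂(P(x)/Q(x))

Computing term by term:
  P(1)·log₂(P(1)/Q(1)) = 0.3334·log₂(0.3334/0.172) = 0.31835
  P(2)·log₂(P(2)/Q(2)) = 0.3333·log₂(0.3333/0.0904) = 0.62741
  P(3)·log₂(P(3)/Q(3)) = 0.3333·log₂(0.3333/0.7376) = -0.38197

D_KL(P||Q) = 0.31835 + 0.62741 - 0.38197 = 0.56379 ≈ 0.5638 bits

D_KL(Q||P) = Σ Q(x) log₂(Q(x)/P(x))

Computing term by term:
  Q(1)·log₂(Q(1)/P(1)) = 0.172·log₂(0.172/0.3334) = -0.16423
  Q(2)·log₂(Q(2)/P(2)) = 0.0904·log₂(0.0904/0.3333) = -0.17017
  Q(3)·log₂(Q(3)/P(3)) = 0.7376·log₂(0.7376/0.3333) = 0.84530

D_KL(Q||P) = -0.16423 - 0.17017 + 0.84530 = 0.51090 ≈ 0.5109 bits

These are NOT equal (difference: 0.0529 bits). KL divergence is asymmetric: D_KL(P||Q) ≠ D_KL(Q||P) in general.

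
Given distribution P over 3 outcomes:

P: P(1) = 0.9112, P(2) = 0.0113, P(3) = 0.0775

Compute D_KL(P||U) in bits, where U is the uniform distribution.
1.1037 bits

U(i) = 1/3 for all i

D_KL(P||U) = Σ P(x) log₂(P(x) / (1/3))
           = Σ P(x) log₂(P(x)) + log₂(3)
           = log₂(3) - H(P)

H(P) = -Σ P(x) log₂(P(x)):
  -P(1)·log₂(P(1)) = -(0.9112)·log₂(0.9112) = 0.12225
  -P(2)·log₂(P(2)) = -(0.0113)·log₂(0.0113) = 0.07308
  -P(3)·log₂(P(3)) = -(0.0775)·log₂(0.0775) = 0.28595
H(P) = 0.12225 + 0.07308 + 0.28595 = 0.48128 bits

log₂(3) = 1.58496 bits

D_KL(P||U) = 1.58496 - 0.48128 = 1.10368 ≈ 1.1037 bits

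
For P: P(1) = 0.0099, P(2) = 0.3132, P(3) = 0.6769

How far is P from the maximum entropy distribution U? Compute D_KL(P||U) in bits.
0.6134 bits

U(i) = 1/3 for all i

D_KL(P||U) = Σ P(x) log₂(P(x) / (1/3))
           = Σ P(x) log₂(P(x)) + log₂(3)
           = log₂(3) - H(P)

H(P) = -Σ P(x) log₂(P(x)):
  -P(1)·log₂(P(1)) = -(0.0099)·log₂(0.0099) = 0.06592
  -P(2)·log₂(P(2)) = -(0.3132)·log₂(0.3132) = 0.52456
  -P(3)·log₂(P(3)) = -(0.6769)·log₂(0.6769) = 0.38108
H(P) = 0.06592 + 0.52456 + 0.38108 = 0.97156 bits

log₂(3) = 1.58496 bits

D_KL(P||U) = 1.58496 - 0.97156 = 0.61340 ≈ 0.6134 bits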